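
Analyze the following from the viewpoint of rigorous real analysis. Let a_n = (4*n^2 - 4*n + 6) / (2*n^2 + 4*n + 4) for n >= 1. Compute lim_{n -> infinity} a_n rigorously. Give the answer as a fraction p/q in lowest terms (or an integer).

Divide numerator and denominator by n^2, the highest power:
numerator / n^2 = 4 - 4/n + 6/n^2
denominator / n^2 = 2 + 4/n + 4/n^2
As n -> infinity, all terms of the form c/n^k (k >= 1) tend to 0.
So numerator / n^2 -> 4 and denominator / n^2 -> 2.
Therefore lim a_n = 2.

2


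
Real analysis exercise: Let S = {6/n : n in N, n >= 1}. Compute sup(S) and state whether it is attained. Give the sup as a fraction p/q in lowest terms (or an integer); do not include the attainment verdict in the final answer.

Analysis:
- Values: 6, 3, 2, 3/2, ... strictly decreasing.
- The maximum is 6 (n=1); sup = 6 (attained).
- The set is bounded below by 0; 6/n -> 0 so 0 is the greatest lower bound.
- 0 is not in the set, so inf = 0 is not attained.
Conclusion: sup(S) = 6, attained in S.

6


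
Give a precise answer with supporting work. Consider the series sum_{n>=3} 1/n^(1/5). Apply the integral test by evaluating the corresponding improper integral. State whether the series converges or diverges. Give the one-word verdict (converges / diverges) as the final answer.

Let f(x) = x^(-1/5). Then f is positive, continuous, and decreasing on [3, infinity), so the integral test applies.
Compute the improper integral int_{3}^infinity f(x) dx:
  antiderivative F(x) = 5*x^(4/5)/4.
  As x -> infinity, F(x) -> infinity (since p = 1/5 < 1).
  So the integral diverges. By the integral test, the series diverges.

diverges


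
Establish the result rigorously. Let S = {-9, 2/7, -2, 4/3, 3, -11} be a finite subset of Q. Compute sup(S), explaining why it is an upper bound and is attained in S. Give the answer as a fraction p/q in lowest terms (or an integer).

S is finite, so sup(S) = max(S).
Sorted decreasing:
3, 4/3, 2/7, -2, -9, -11
The extremum is 3.
For every x in S, x <= 3. And 3 is in S, so it is attained.
Therefore sup(S) = 3.

3


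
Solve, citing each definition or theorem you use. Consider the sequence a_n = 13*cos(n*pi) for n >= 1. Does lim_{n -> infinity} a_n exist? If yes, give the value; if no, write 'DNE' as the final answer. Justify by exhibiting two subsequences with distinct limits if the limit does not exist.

Examine the behaviour of a_n along subsequences.
cos(n*pi) = (-1)^n, so a_n = 13*(-1)^n. a_{2k} = 13 -> 13. a_{2k+1} = -13 -> -13.
Since these two subsequential limits are 13 and -13, distinct, the full sequence cannot converge (a convergent sequence has all subsequences tending to the same limit). So lim a_n does not exist.

DNE


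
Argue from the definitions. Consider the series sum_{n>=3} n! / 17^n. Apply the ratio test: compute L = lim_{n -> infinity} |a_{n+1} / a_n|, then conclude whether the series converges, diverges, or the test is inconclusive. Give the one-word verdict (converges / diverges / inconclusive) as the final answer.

Let a_n denote the general term. Form the ratio a_{n+1}/a_n and simplify:
a_{n+1}/a_n = n/17 + 1/17
Take the limit as n -> infinity: L = infinity.
Since L = infinity > 1 (or L = infinity), the ratio test implies the series diverges.

diverges


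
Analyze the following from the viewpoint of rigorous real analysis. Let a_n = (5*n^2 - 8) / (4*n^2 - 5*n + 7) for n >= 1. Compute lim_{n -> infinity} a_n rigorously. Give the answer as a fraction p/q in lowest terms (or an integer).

Divide numerator and denominator by n^2, the highest power:
numerator / n^2 = 5 - 8/n^2
denominator / n^2 = 4 - 5/n + 7/n^2
As n -> infinity, all terms of the form c/n^k (k >= 1) tend to 0.
So numerator / n^2 -> 5 and denominator / n^2 -> 4.
Therefore lim a_n = 5/4.

5/4


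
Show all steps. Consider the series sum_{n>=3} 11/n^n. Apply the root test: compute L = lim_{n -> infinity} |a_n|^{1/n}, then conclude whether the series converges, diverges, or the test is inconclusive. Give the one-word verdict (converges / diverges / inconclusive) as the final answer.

Let a_n denote the general term. Form |a_n|^(1/n) and simplify:
|a_n|^(1/n) = 11^(1/n)/n
Take the limit as n -> infinity: L = 0.
Since L = 0 < 1, the root test implies convergence.

converges


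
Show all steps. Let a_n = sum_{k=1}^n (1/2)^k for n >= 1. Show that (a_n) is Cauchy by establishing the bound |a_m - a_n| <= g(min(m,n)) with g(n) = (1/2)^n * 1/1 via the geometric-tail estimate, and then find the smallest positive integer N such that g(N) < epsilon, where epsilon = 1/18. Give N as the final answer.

For m > n >= 1: |a_m - a_n| = sum_{k=n+1}^m (1/2)^k < sum_{k=n+1}^infinity (1/2)^k = (1/2)^(n+1) / (1 - 1/2) = (1/2)^n * (1/2) * (2/1) = (1/2)^n * 1/1.
So g(n) = (1/2)^n / 1. Since g(n) -> 0, (a_n) is Cauchy.
Now solve g(N) < 1/18: (1/2)^N / 1 < 1/18 <=> 2^N > 1 / (1 * 1/18) = 18.
Check powers of 2: 2^4 = 16 <= 18, 2^5 = 32 > 18.
So the smallest such N is 5. Check: g(5) = 1/(1 * 32) = 1/32 < 1/18.

5


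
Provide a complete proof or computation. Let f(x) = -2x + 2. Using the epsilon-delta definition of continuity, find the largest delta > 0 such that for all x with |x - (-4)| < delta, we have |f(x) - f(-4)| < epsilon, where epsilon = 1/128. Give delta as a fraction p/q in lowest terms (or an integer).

We compute f(-4) = -2*(-4) + 2 = 10.
|f(x) - f(-4)| = |-2x + 2 - (10)| = |-2(x - (-4))| = 2|x - (-4)|.
We need 2|x - (-4)| < 1/128, i.e. |x - (-4)| < 1/128 / 2 = 1/256.
So any delta <= 1/256 works. Conversely, if delta > 1/256, then x = -4 + 1/256 satisfies |x - (-4)| = 1/256 < delta but |f(x) - f(-4)| = 2 * 1/256 = 1/128, which is not < 1/128; so no larger delta works.
Hence the largest such delta is 1/256.

1/256


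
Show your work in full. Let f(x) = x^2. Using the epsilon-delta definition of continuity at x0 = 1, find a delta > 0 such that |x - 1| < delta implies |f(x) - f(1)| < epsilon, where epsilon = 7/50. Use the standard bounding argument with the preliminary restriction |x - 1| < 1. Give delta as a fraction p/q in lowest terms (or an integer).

Factor: |x^2 - (1)^2| = |x - 1| * |x + 1|.
Impose |x - 1| < 1 first. Then |x + 1| = |(x - 1) + 2*(1)| <= |x - 1| + 2*|1| < 1 + 2 = 3.
So |x^2 - (1)^2| < delta * 3.
We need delta * 3 <= 7/50, i.e. delta <= 7/50/3 = 7/150.
Since 7/150 < 1, this is tighter than 1; take delta = 7/150.
So delta = 7/150 works.

7/150


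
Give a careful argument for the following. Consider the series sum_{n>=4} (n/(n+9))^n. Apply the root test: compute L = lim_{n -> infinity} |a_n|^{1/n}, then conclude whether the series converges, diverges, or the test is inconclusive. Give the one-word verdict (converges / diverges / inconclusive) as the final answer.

Let a_n denote the general term. Form |a_n|^(1/n) and simplify:
|a_n|^(1/n) = n/(n + 9)
Take the limit as n -> infinity: L = 1.
Since L = 1, the root test is inconclusive. (In fact a_n = (n/(n+9))^n -> e^(-9) != 0, so the nth-term test shows divergence; but the root test itself gives no conclusion.)

inconclusive


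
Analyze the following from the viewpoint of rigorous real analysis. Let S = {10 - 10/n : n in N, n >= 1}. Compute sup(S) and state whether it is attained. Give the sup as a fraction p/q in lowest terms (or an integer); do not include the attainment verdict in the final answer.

Analysis:
- Values: 0, 5, 20/3, 15/2, ... strictly increasing.
- Minimum is 0 (n=1); inf = 0 (attained).
- 10 - 10/n -> 10 from below; sup = 10, not attained.
Conclusion: sup(S) = 10, not attained in S.

10


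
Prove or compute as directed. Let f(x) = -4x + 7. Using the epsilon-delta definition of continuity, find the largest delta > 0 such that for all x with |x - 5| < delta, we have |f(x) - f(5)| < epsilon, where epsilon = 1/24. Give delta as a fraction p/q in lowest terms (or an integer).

We compute f(5) = -4*(5) + 7 = -13.
|f(x) - f(5)| = |-4x + 7 - (-13)| = |-4(x - 5)| = 4|x - 5|.
We need 4|x - 5| < 1/24, i.e. |x - 5| < 1/24 / 4 = 1/96.
So any delta <= 1/96 works. Conversely, if delta > 1/96, then x = 5 + 1/96 satisfies |x - 5| = 1/96 < delta but |f(x) - f(5)| = 4 * 1/96 = 1/24, which is not < 1/24; so no larger delta works.
Hence the largest such delta is 1/96.

1/96


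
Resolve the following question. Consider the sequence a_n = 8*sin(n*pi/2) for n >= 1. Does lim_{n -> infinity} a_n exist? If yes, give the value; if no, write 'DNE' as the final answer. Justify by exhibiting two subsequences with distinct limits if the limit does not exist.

Examine the behaviour of a_n along subsequences.
a_{4k+1} = 8*sin(pi/2 + 2k*pi) = 8 -> 8. a_{4k+3} = 8*sin(3pi/2 + 2k*pi) = -8 -> -8.
Since these two subsequential limits are 8 and -8, distinct, the full sequence cannot converge (a convergent sequence has all subsequences tending to the same limit). So lim a_n does not exist.

DNE


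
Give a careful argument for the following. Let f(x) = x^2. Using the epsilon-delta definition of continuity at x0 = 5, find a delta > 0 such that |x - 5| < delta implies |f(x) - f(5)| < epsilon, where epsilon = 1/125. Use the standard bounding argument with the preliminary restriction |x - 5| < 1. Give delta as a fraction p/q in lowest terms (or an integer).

Factor: |x^2 - (5)^2| = |x - 5| * |x + 5|.
Impose |x - 5| < 1 first. Then |x + 5| = |(x - 5) + 2*(5)| <= |x - 5| + 2*|5| < 1 + 10 = 11.
So |x^2 - (5)^2| < delta * 11.
We need delta * 11 <= 1/125, i.e. delta <= 1/125/11 = 1/1375.
Since 1/1375 < 1, this is tighter than 1; take delta = 1/1375.
So delta = 1/1375 works.

1/1375


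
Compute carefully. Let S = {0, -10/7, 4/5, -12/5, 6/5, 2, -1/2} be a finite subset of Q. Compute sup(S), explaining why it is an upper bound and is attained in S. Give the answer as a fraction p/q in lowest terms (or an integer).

S is finite, so sup(S) = max(S).
Sorted decreasing:
2, 6/5, 4/5, 0, -1/2, -10/7, -12/5
The extremum is 2.
For every x in S, x <= 2. And 2 is in S, so it is attained.
Therefore sup(S) = 2.

2


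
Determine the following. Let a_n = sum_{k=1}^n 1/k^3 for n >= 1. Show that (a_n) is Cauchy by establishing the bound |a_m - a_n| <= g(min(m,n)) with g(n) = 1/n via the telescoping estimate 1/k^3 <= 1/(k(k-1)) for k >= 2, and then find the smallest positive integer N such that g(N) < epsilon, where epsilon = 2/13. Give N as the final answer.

For m > n >= 1: |a_m - a_n| = sum_{k=n+1}^m 1/k^3.
Use 1/k^3 <= 1/(k(k-1)) = 1/(k-1) - 1/k for k >= 2 (which holds since k^3 >= k^2 >= k(k-1) for k >= 2):
sum_{k=n+1}^m 1/k^3 <= sum_{k=n+1}^m (1/(k-1) - 1/k) = 1/n - 1/m <= 1/n.
By symmetry the same bound holds with n,m swapped, so |a_m - a_n| <= 1/min(m,n) = g(min(m,n)). Since g(n) -> 0, (a_n) is Cauchy.
Now solve g(N) < 2/13: 1/N < 2/13 <=> N > 1/(2/13) = 13/2.
The smallest integer strictly greater than 13/2 is N = 7.
Check: g(7) = 1/7 < 2/13; g(6) = 1/6 >= 2/13. So N = 7.

7


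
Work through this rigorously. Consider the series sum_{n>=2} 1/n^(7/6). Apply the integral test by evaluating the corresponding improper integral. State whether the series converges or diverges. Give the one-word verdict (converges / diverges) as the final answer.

Let f(x) = x^(-7/6). Then f is positive, continuous, and decreasing on [2, infinity), so the integral test applies.
Compute the improper integral int_{2}^infinity f(x) dx:
  antiderivative F(x) = -6/x^(1/6).
  As x -> infinity, F(x) -> 0 (since p = 7/6 > 1).
  So int = F(infinity) - F(2) = 0 - (-3*2^(5/6)) = 3*2^(5/6).
  Finite, so by the integral test, the series converges.

converges


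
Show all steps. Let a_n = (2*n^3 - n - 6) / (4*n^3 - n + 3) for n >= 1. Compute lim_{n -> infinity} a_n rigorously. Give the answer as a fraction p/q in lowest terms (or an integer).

Divide numerator and denominator by n^3, the highest power:
numerator / n^3 = 2 - 1/n^2 - 6/n^3
denominator / n^3 = 4 - 1/n^2 + 3/n^3
As n -> infinity, all terms of the form c/n^k (k >= 1) tend to 0.
So numerator / n^3 -> 2 and denominator / n^3 -> 4.
Therefore lim a_n = 1/2.

1/2


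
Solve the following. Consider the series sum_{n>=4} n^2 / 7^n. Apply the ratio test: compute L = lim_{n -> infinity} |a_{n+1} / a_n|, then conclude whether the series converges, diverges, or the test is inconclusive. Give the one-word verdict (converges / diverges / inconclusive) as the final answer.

Let a_n denote the general term. Form the ratio a_{n+1}/a_n and simplify:
a_{n+1}/a_n = (n + 1)^2/(7*n^2)
Take the limit as n -> infinity: L = 1/7.
Since L = 1/7 < 1, the ratio test implies the series converges.

converges


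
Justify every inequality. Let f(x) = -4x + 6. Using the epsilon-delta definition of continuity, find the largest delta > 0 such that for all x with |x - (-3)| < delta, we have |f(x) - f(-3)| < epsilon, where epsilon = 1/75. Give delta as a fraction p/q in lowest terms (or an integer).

We compute f(-3) = -4*(-3) + 6 = 18.
|f(x) - f(-3)| = |-4x + 6 - (18)| = |-4(x - (-3))| = 4|x - (-3)|.
We need 4|x - (-3)| < 1/75, i.e. |x - (-3)| < 1/75 / 4 = 1/300.
So any delta <= 1/300 works. Conversely, if delta > 1/300, then x = -3 + 1/300 satisfies |x - (-3)| = 1/300 < delta but |f(x) - f(-3)| = 4 * 1/300 = 1/75, which is not < 1/75; so no larger delta works.
Hence the largest such delta is 1/300.

1/300


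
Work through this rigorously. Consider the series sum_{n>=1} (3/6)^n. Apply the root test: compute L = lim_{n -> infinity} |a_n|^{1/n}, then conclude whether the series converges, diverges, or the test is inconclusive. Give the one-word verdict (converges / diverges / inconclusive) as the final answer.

Let a_n denote the general term. Form |a_n|^(1/n) and simplify:
|a_n|^(1/n) = 1/2
Take the limit as n -> infinity: L = 1/2.
Since L = 1/2 < 1, the root test implies convergence.

converges


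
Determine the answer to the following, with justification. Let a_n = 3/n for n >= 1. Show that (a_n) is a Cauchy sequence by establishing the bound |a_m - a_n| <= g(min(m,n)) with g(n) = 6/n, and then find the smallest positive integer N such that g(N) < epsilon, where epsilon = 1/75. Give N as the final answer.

For any m, n >= 1, by the triangle inequality:
|a_m - a_n| = |3/m - 3/n| <= 3*1/m + 3*1/n <= 6/min(m,n).
So g(n) = 6/n bounds the Cauchy difference. Since g(n) -> 0, (a_n) is Cauchy.
Now solve g(N) < 1/75: 6/N < 1/75 <=> N > 6 / (1/75) = 450.
The smallest integer strictly greater than 450 is N = 451.
Check: g(451) = 6/451 = 6/451 < 1/75; g(450) = 1/75 >= 1/75. So N = 451.

451


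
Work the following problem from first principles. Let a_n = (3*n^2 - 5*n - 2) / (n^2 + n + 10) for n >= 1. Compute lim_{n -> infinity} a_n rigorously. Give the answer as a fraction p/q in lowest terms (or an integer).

Divide numerator and denominator by n^2, the highest power:
numerator / n^2 = 3 - 5/n - 2/n^2
denominator / n^2 = 1 + 1/n + 10/n^2
As n -> infinity, all terms of the form c/n^k (k >= 1) tend to 0.
So numerator / n^2 -> 3 and denominator / n^2 -> 1.
Therefore lim a_n = 3.

3


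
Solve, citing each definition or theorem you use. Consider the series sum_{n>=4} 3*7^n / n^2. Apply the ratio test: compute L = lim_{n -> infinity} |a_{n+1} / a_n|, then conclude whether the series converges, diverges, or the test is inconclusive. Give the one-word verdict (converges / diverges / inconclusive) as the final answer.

Let a_n denote the general term. Form the ratio a_{n+1}/a_n and simplify:
a_{n+1}/a_n = 7*n^2/(n + 1)^2
Take the limit as n -> infinity: L = 7.
Since L = 7 > 1 (or L = infinity), the ratio test implies the series diverges.

diverges


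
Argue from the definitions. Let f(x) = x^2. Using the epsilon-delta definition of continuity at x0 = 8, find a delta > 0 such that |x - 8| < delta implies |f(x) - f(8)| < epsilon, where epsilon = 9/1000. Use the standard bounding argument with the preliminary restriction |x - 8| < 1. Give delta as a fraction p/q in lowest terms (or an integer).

Factor: |x^2 - (8)^2| = |x - 8| * |x + 8|.
Impose |x - 8| < 1 first. Then |x + 8| = |(x - 8) + 2*(8)| <= |x - 8| + 2*|8| < 1 + 16 = 17.
So |x^2 - (8)^2| < delta * 17.
We need delta * 17 <= 9/1000, i.e. delta <= 9/1000/17 = 9/17000.
Since 9/17000 < 1, this is tighter than 1; take delta = 9/17000.
So delta = 9/17000 works.

9/17000


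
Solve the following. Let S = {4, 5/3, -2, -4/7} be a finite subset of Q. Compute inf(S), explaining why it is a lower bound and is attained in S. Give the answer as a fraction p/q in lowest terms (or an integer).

S is finite, so inf(S) = min(S).
Sorted increasing:
-2, -4/7, 5/3, 4
The extremum is -2.
For every x in S, x >= -2. And -2 is in S, so it is attained.
Therefore inf(S) = -2.

-2


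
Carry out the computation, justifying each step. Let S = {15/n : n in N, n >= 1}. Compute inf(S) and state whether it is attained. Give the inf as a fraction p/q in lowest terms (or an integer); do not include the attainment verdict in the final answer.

Analysis:
- Values: 15, 15/2, 5, 15/4, ... strictly decreasing.
- The maximum is 15 (n=1); sup = 15 (attained).
- The set is bounded below by 0; 15/n -> 0 so 0 is the greatest lower bound.
- 0 is not in the set, so inf = 0 is not attained.
Conclusion: inf(S) = 0, not attained in S.

0


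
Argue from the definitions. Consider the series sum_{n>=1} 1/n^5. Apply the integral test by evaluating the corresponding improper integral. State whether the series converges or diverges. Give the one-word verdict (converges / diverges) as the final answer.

Let f(x) = x^(-5). Then f is positive, continuous, and decreasing on [1, infinity), so the integral test applies.
Compute the improper integral int_{1}^infinity f(x) dx:
  antiderivative F(x) = -1/(4*x^4).
  As x -> infinity, F(x) -> 0 (since p = 5 > 1).
  So int = F(infinity) - F(1) = 0 - (-1/4) = 1/4.
  Finite, so by the integral test, the series converges.

converges


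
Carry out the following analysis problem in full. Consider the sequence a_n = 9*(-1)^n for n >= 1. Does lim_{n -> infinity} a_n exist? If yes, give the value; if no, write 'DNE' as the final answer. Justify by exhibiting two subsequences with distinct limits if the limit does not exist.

Examine the behaviour of a_n along subsequences.
Even-n subsequence a_{2k} = 9 -> 9. Odd-n subsequence a_{2k+1} = -9 -> -9.
Since these two subsequential limits are 9 and -9, distinct, the full sequence cannot converge (a convergent sequence has all subsequences tending to the same limit). So lim a_n does not exist.

DNE


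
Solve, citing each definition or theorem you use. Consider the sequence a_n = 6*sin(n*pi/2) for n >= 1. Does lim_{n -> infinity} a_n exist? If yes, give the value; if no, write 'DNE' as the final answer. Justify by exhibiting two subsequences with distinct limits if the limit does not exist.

Examine the behaviour of a_n along subsequences.
a_{4k+1} = 6*sin(pi/2 + 2k*pi) = 6 -> 6. a_{4k+3} = 6*sin(3pi/2 + 2k*pi) = -6 -> -6.
Since these two subsequential limits are 6 and -6, distinct, the full sequence cannot converge (a convergent sequence has all subsequences tending to the same limit). So lim a_n does not exist.

DNE


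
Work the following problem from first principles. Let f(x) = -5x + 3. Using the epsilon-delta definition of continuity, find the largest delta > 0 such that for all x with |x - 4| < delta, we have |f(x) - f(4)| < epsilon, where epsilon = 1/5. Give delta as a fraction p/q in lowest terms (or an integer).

We compute f(4) = -5*(4) + 3 = -17.
|f(x) - f(4)| = |-5x + 3 - (-17)| = |-5(x - 4)| = 5|x - 4|.
We need 5|x - 4| < 1/5, i.e. |x - 4| < 1/5 / 5 = 1/25.
So any delta <= 1/25 works. Conversely, if delta > 1/25, then x = 4 + 1/25 satisfies |x - 4| = 1/25 < delta but |f(x) - f(4)| = 5 * 1/25 = 1/5, which is not < 1/5; so no larger delta works.
Hence the largest such delta is 1/25.

1/25


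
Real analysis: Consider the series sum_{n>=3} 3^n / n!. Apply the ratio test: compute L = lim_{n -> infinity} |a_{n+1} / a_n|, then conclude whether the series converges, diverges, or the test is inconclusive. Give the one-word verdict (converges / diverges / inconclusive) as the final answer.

Let a_n denote the general term. Form the ratio a_{n+1}/a_n and simplify:
a_{n+1}/a_n = 3/(n + 1)
Take the limit as n -> infinity: L = 0.
Since L = 0 < 1, the ratio test implies the series converges.

converges


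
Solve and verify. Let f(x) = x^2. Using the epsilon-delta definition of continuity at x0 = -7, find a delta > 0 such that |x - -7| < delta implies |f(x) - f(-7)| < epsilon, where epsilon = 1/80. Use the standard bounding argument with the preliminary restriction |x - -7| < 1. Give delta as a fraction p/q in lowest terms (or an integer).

Factor: |x^2 - (-7)^2| = |x - -7| * |x + -7|.
Impose |x - -7| < 1 first. Then |x + -7| = |(x - -7) + 2*(-7)| <= |x - -7| + 2*|-7| < 1 + 14 = 15.
So |x^2 - (-7)^2| < delta * 15.
We need delta * 15 <= 1/80, i.e. delta <= 1/80/15 = 1/1200.
Since 1/1200 < 1, this is tighter than 1; take delta = 1/1200.
So delta = 1/1200 works.

1/1200


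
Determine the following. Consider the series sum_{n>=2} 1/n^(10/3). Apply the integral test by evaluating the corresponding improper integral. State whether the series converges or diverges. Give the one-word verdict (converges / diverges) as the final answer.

Let f(x) = x^(-10/3). Then f is positive, continuous, and decreasing on [2, infinity), so the integral test applies.
Compute the improper integral int_{2}^infinity f(x) dx:
  antiderivative F(x) = -3/(7*x^(7/3)).
  As x -> infinity, F(x) -> 0 (since p = 10/3 > 1).
  So int = F(infinity) - F(2) = 0 - (-3*2^(2/3)/56) = 3*2^(2/3)/56.
  Finite, so by the integral test, the series converges.

converges


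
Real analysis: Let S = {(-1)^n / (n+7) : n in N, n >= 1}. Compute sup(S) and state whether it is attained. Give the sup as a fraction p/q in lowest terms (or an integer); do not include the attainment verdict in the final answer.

Analysis:
- Values: -1/8, 1/9, -1/10, 1/11, -1/12, ...
- Positive terms (even n): 1/(2+7), 1/(4+7), ... decreasing -> max = 1/9 (n=2).
- Negative terms (odd n): -1/(1+7), -1/(3+7), ... increasing -> min = -1/8 (n=1).
- So sup = 1/9 (attained at n=2); inf = -1/8 (attained at n=1).
Conclusion: sup(S) = 1/9, attained in S.

1/9


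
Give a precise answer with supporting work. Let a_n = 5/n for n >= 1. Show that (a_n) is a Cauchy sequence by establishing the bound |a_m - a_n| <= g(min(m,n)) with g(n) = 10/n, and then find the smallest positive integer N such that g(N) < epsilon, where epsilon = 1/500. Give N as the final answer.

For any m, n >= 1, by the triangle inequality:
|a_m - a_n| = |5/m - 5/n| <= 5*1/m + 5*1/n <= 10/min(m,n).
So g(n) = 10/n bounds the Cauchy difference. Since g(n) -> 0, (a_n) is Cauchy.
Now solve g(N) < 1/500: 10/N < 1/500 <=> N > 10 / (1/500) = 5000.
The smallest integer strictly greater than 5000 is N = 5001.
Check: g(5001) = 10/5001 = 10/5001 < 1/500; g(5000) = 1/500 >= 1/500. So N = 5001.

5001


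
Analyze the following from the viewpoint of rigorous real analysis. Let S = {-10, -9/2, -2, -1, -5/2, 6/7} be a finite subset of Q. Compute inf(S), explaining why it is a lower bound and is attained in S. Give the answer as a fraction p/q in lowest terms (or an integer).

S is finite, so inf(S) = min(S).
Sorted increasing:
-10, -9/2, -5/2, -2, -1, 6/7
The extremum is -10.
For every x in S, x >= -10. And -10 is in S, so it is attained.
Therefore inf(S) = -10.

-10


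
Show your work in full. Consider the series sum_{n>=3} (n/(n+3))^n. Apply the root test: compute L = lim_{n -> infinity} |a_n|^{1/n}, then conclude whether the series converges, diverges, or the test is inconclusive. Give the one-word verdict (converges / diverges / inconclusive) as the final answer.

Let a_n denote the general term. Form |a_n|^(1/n) and simplify:
|a_n|^(1/n) = n/(n + 3)
Take the limit as n -> infinity: L = 1.
Since L = 1, the root test is inconclusive. (In fact a_n = (n/(n+3))^n -> e^(-3) != 0, so the nth-term test shows divergence; but the root test itself gives no conclusion.)

inconclusive


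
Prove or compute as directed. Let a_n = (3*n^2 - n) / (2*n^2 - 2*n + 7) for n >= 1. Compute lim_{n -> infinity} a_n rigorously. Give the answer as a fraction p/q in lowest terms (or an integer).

Divide numerator and denominator by n^2, the highest power:
numerator / n^2 = 3 - 1/n
denominator / n^2 = 2 - 2/n + 7/n^2
As n -> infinity, all terms of the form c/n^k (k >= 1) tend to 0.
So numerator / n^2 -> 3 and denominator / n^2 -> 2.
Therefore lim a_n = 3/2.

3/2


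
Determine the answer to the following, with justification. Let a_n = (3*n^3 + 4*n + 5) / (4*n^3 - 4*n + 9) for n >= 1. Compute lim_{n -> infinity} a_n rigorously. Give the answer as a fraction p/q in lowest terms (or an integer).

Divide numerator and denominator by n^3, the highest power:
numerator / n^3 = 3 + 4/n^2 + 5/n^3
denominator / n^3 = 4 - 4/n^2 + 9/n^3
As n -> infinity, all terms of the form c/n^k (k >= 1) tend to 0.
So numerator / n^3 -> 3 and denominator / n^3 -> 4.
Therefore lim a_n = 3/4.

3/4


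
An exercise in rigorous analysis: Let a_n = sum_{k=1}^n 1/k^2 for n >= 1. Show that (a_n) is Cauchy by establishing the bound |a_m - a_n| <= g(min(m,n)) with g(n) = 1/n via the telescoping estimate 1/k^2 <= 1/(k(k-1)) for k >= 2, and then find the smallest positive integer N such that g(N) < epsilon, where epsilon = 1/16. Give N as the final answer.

For m > n >= 1: |a_m - a_n| = sum_{k=n+1}^m 1/k^2.
Use 1/k^2 <= 1/(k(k-1)) = 1/(k-1) - 1/k for k >= 2:
sum_{k=n+1}^m 1/k^2 <= sum_{k=n+1}^m (1/(k-1) - 1/k) = 1/n - 1/m <= 1/n.
By symmetry the same bound holds with n,m swapped, so |a_m - a_n| <= 1/min(m,n) = g(min(m,n)). Since g(n) -> 0, (a_n) is Cauchy.
Now solve g(N) < 1/16: 1/N < 1/16 <=> N > 1/(1/16) = 16.
The smallest integer strictly greater than 16 is N = 17.
Check: g(17) = 1/17 < 1/16; g(16) = 1/16 >= 1/16. So N = 17.

17


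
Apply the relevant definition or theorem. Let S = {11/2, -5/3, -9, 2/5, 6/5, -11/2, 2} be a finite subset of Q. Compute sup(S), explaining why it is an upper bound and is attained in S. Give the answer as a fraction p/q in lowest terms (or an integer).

S is finite, so sup(S) = max(S).
Sorted decreasing:
11/2, 2, 6/5, 2/5, -5/3, -11/2, -9
The extremum is 11/2.
For every x in S, x <= 11/2. And 11/2 is in S, so it is attained.
Therefore sup(S) = 11/2.

11/2


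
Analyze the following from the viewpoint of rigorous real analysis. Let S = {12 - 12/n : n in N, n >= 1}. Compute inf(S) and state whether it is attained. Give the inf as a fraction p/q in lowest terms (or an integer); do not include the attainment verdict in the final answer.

Analysis:
- Values: 0, 6, 8, 9, ... strictly increasing.
- Minimum is 0 (n=1); inf = 0 (attained).
- 12 - 12/n -> 12 from below; sup = 12, not attained.
Conclusion: inf(S) = 0, attained in S.

0


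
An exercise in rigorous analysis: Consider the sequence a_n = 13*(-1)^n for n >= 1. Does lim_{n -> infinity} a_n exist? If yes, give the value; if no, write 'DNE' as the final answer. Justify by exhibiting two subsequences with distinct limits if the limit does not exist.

Examine the behaviour of a_n along subsequences.
Even-n subsequence a_{2k} = 13 -> 13. Odd-n subsequence a_{2k+1} = -13 -> -13.
Since these two subsequential limits are 13 and -13, distinct, the full sequence cannot converge (a convergent sequence has all subsequences tending to the same limit). So lim a_n does not exist.

DNE


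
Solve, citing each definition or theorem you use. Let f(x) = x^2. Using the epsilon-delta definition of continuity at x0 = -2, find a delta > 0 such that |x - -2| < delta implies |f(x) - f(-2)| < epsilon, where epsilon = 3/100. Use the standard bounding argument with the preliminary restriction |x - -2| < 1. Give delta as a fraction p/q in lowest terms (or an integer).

Factor: |x^2 - (-2)^2| = |x - -2| * |x + -2|.
Impose |x - -2| < 1 first. Then |x + -2| = |(x - -2) + 2*(-2)| <= |x - -2| + 2*|-2| < 1 + 4 = 5.
So |x^2 - (-2)^2| < delta * 5.
We need delta * 5 <= 3/100, i.e. delta <= 3/100/5 = 3/500.
Since 3/500 < 1, this is tighter than 1; take delta = 3/500.
So delta = 3/500 works.

3/500


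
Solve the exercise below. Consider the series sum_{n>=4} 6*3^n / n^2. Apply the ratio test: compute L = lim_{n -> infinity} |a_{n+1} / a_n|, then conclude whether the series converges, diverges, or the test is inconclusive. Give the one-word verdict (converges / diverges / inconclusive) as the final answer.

Let a_n denote the general term. Form the ratio a_{n+1}/a_n and simplify:
a_{n+1}/a_n = 3*n^2/(n + 1)^2
Take the limit as n -> infinity: L = 3.
Since L = 3 > 1 (or L = infinity), the ratio test implies the series diverges.

diverges


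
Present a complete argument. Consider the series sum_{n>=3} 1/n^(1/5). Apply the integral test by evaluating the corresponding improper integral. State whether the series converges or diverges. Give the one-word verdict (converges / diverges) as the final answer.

Let f(x) = x^(-1/5). Then f is positive, continuous, and decreasing on [3, infinity), so the integral test applies.
Compute the improper integral int_{3}^infinity f(x) dx:
  antiderivative F(x) = 5*x^(4/5)/4.
  As x -> infinity, F(x) -> infinity (since p = 1/5 < 1).
  So the integral diverges. By the integral test, the series diverges.

diverges


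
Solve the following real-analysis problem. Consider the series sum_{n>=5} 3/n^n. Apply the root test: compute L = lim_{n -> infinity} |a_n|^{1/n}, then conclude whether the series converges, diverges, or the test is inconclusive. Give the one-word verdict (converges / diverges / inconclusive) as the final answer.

Let a_n denote the general term. Form |a_n|^(1/n) and simplify:
|a_n|^(1/n) = 3^(1/n)/n
Take the limit as n -> infinity: L = 0.
Since L = 0 < 1, the root test implies convergence.

converges


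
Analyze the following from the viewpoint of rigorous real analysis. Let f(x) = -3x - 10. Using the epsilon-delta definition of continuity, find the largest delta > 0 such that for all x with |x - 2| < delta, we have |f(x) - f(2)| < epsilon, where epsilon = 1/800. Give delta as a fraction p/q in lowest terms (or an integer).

We compute f(2) = -3*(2) - 10 = -16.
|f(x) - f(2)| = |-3x - 10 - (-16)| = |-3(x - 2)| = 3|x - 2|.
We need 3|x - 2| < 1/800, i.e. |x - 2| < 1/800 / 3 = 1/2400.
So any delta <= 1/2400 works. Conversely, if delta > 1/2400, then x = 2 + 1/2400 satisfies |x - 2| = 1/2400 < delta but |f(x) - f(2)| = 3 * 1/2400 = 1/800, which is not < 1/800; so no larger delta works.
Hence the largest such delta is 1/2400.

1/2400


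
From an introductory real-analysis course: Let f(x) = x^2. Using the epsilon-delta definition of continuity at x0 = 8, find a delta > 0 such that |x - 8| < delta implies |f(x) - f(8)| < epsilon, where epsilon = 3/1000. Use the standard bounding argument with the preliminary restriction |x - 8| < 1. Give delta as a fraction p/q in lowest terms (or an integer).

Factor: |x^2 - (8)^2| = |x - 8| * |x + 8|.
Impose |x - 8| < 1 first. Then |x + 8| = |(x - 8) + 2*(8)| <= |x - 8| + 2*|8| < 1 + 16 = 17.
So |x^2 - (8)^2| < delta * 17.
We need delta * 17 <= 3/1000, i.e. delta <= 3/1000/17 = 3/17000.
Since 3/17000 < 1, this is tighter than 1; take delta = 3/17000.
So delta = 3/17000 works.

3/17000


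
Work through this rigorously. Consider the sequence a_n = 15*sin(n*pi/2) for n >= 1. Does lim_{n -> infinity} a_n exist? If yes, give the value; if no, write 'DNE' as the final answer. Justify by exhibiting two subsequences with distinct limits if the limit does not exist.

Examine the behaviour of a_n along subsequences.
a_{4k+1} = 15*sin(pi/2 + 2k*pi) = 15 -> 15. a_{4k+3} = 15*sin(3pi/2 + 2k*pi) = -15 -> -15.
Since these two subsequential limits are 15 and -15, distinct, the full sequence cannot converge (a convergent sequence has all subsequences tending to the same limit). So lim a_n does not exist.

DNE


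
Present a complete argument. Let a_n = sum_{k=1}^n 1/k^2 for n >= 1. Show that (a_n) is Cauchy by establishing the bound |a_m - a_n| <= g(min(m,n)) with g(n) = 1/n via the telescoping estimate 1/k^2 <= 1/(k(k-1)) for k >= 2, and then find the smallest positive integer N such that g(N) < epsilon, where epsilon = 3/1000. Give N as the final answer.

For m > n >= 1: |a_m - a_n| = sum_{k=n+1}^m 1/k^2.
Use 1/k^2 <= 1/(k(k-1)) = 1/(k-1) - 1/k for k >= 2:
sum_{k=n+1}^m 1/k^2 <= sum_{k=n+1}^m (1/(k-1) - 1/k) = 1/n - 1/m <= 1/n.
By symmetry the same bound holds with n,m swapped, so |a_m - a_n| <= 1/min(m,n) = g(min(m,n)). Since g(n) -> 0, (a_n) is Cauchy.
Now solve g(N) < 3/1000: 1/N < 3/1000 <=> N > 1/(3/1000) = 1000/3.
The smallest integer strictly greater than 1000/3 is N = 334.
Check: g(334) = 1/334 < 3/1000; g(333) = 1/333 >= 3/1000. So N = 334.

334


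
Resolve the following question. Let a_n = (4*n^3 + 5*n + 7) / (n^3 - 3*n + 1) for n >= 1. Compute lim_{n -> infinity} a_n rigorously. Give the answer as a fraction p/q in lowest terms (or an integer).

Divide numerator and denominator by n^3, the highest power:
numerator / n^3 = 4 + 5/n^2 + 7/n^3
denominator / n^3 = 1 - 3/n^2 + n^(-3)
As n -> infinity, all terms of the form c/n^k (k >= 1) tend to 0.
So numerator / n^3 -> 4 and denominator / n^3 -> 1.
Therefore lim a_n = 4.

4


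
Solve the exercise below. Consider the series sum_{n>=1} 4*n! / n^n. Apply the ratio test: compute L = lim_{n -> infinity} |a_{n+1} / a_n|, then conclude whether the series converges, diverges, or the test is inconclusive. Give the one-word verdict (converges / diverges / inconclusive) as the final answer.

Let a_n denote the general term. Form the ratio a_{n+1}/a_n and simplify:
a_{n+1}/a_n = (n/(n + 1))^n
Take the limit as n -> infinity: L = exp(-1).
Since L = exp(-1) < 1, the ratio test implies the series converges.

converges


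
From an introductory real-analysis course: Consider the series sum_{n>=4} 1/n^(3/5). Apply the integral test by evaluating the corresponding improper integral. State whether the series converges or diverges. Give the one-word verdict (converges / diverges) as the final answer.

Let f(x) = x^(-3/5). Then f is positive, continuous, and decreasing on [4, infinity), so the integral test applies.
Compute the improper integral int_{4}^infinity f(x) dx:
  antiderivative F(x) = 5*x^(2/5)/2.
  As x -> infinity, F(x) -> infinity (since p = 3/5 < 1).
  So the integral diverges. By the integral test, the series diverges.

diverges


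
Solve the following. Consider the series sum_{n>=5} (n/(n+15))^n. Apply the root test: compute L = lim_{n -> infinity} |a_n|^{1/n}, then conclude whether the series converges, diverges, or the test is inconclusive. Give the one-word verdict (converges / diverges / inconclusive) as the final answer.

Let a_n denote the general term. Form |a_n|^(1/n) and simplify:
|a_n|^(1/n) = n/(n + 15)
Take the limit as n -> infinity: L = 1.
Since L = 1, the root test is inconclusive. (In fact a_n = (n/(n+15))^n -> e^(-15) != 0, so the nth-term test shows divergence; but the root test itself gives no conclusion.)

inconclusive


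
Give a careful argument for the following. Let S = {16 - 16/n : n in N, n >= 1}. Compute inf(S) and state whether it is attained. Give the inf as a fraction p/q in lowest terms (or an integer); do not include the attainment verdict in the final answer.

Analysis:
- Values: 0, 8, 32/3, 12, ... strictly increasing.
- Minimum is 0 (n=1); inf = 0 (attained).
- 16 - 16/n -> 16 from below; sup = 16, not attained.
Conclusion: inf(S) = 0, attained in S.

0


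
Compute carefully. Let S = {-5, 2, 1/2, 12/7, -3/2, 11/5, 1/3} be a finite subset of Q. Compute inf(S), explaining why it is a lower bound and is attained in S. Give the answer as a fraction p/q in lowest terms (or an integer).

S is finite, so inf(S) = min(S).
Sorted increasing:
-5, -3/2, 1/3, 1/2, 12/7, 2, 11/5
The extremum is -5.
For every x in S, x >= -5. And -5 is in S, so it is attained.
Therefore inf(S) = -5.

-5


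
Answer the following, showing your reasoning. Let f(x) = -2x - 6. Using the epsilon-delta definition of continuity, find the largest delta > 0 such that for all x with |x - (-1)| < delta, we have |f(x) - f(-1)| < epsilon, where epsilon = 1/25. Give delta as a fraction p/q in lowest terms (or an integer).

We compute f(-1) = -2*(-1) - 6 = -4.
|f(x) - f(-1)| = |-2x - 6 - (-4)| = |-2(x - (-1))| = 2|x - (-1)|.
We need 2|x - (-1)| < 1/25, i.e. |x - (-1)| < 1/25 / 2 = 1/50.
So any delta <= 1/50 works. Conversely, if delta > 1/50, then x = -1 + 1/50 satisfies |x - (-1)| = 1/50 < delta but |f(x) - f(-1)| = 2 * 1/50 = 1/25, which is not < 1/25; so no larger delta works.
Hence the largest such delta is 1/50.

1/50


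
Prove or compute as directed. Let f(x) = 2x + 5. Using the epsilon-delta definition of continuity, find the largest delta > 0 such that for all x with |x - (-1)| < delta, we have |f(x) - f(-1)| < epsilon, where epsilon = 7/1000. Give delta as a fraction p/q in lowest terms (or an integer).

We compute f(-1) = 2*(-1) + 5 = 3.
|f(x) - f(-1)| = |2x + 5 - (3)| = |2(x - (-1))| = 2|x - (-1)|.
We need 2|x - (-1)| < 7/1000, i.e. |x - (-1)| < 7/1000 / 2 = 7/2000.
So any delta <= 7/2000 works. Conversely, if delta > 7/2000, then x = -1 + 7/2000 satisfies |x - (-1)| = 7/2000 < delta but |f(x) - f(-1)| = 2 * 7/2000 = 7/1000, which is not < 7/1000; so no larger delta works.
Hence the largest such delta is 7/2000.

7/2000


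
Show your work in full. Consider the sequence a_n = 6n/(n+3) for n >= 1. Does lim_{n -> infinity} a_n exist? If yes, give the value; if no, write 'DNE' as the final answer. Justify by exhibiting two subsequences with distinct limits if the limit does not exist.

Examine the behaviour of a_n along subsequences.
Even-n subsequence a_{2k} = 6(2k)/(2k+3) -> 6. Odd-n subsequence a_{2k+1} = 6(2k+1)/(2k+4) -> 6. Both tend to 6, which suggests the limit is 6; verify directly.
|a_n - 6| = |6n - 6(n+3)| / (n+3) = 18/(n+3) < 18/n for every n >= 1.
Given epsilon > 0, choose a positive integer N > 18/epsilon. Then for all n >= N, |a_n - 6| < 18/n <= 18/N < epsilon.
So by the definition of the limit, lim a_n exists and equals 6.

6


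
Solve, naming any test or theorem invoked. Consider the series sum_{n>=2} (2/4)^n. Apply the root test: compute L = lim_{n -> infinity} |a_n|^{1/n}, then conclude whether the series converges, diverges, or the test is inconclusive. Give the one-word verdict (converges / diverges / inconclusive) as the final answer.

Let a_n denote the general term. Form |a_n|^(1/n) and simplify:
|a_n|^(1/n) = 1/2
Take the limit as n -> infinity: L = 1/2.
Since L = 1/2 < 1, the root test implies convergence.

converges


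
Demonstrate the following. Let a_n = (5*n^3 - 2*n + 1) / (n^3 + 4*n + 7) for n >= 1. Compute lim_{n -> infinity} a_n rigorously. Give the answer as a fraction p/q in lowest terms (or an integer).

Divide numerator and denominator by n^3, the highest power:
numerator / n^3 = 5 - 2/n^2 + n^(-3)
denominator / n^3 = 1 + 4/n^2 + 7/n^3
As n -> infinity, all terms of the form c/n^k (k >= 1) tend to 0.
So numerator / n^3 -> 5 and denominator / n^3 -> 1.
Therefore lim a_n = 5.

5


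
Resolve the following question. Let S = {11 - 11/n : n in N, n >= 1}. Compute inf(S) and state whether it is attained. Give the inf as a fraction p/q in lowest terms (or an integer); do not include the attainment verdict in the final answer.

Analysis:
- Values: 0, 11/2, 22/3, 33/4, ... strictly increasing.
- Minimum is 0 (n=1); inf = 0 (attained).
- 11 - 11/n -> 11 from below; sup = 11, not attained.
Conclusion: inf(S) = 0, attained in S.

0


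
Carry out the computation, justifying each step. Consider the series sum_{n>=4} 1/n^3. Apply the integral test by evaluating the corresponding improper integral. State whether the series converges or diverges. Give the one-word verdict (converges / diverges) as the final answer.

Let f(x) = x^(-3). Then f is positive, continuous, and decreasing on [4, infinity), so the integral test applies.
Compute the improper integral int_{4}^infinity f(x) dx:
  antiderivative F(x) = -1/(2*x^2).
  As x -> infinity, F(x) -> 0 (since p = 3 > 1).
  So int = F(infinity) - F(4) = 0 - (-1/32) = 1/32.
  Finite, so by the integral test, the series converges.

converges


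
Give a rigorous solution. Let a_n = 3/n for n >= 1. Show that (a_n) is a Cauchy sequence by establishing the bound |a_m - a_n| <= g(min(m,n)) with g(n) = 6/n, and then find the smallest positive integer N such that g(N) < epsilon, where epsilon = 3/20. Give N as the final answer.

For any m, n >= 1, by the triangle inequality:
|a_m - a_n| = |3/m - 3/n| <= 3*1/m + 3*1/n <= 6/min(m,n).
So g(n) = 6/n bounds the Cauchy difference. Since g(n) -> 0, (a_n) is Cauchy.
Now solve g(N) < 3/20: 6/N < 3/20 <=> N > 6 / (3/20) = 40.
The smallest integer strictly greater than 40 is N = 41.
Check: g(41) = 6/41 = 6/41 < 3/20; g(40) = 3/20 >= 3/20. So N = 41.

41
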